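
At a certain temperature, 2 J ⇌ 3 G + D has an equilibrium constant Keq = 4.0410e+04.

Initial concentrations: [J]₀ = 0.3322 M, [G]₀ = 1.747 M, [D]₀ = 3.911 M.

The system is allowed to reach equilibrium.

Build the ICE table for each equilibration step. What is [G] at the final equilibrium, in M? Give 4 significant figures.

[G]_eq = 2.196 M

Q₀ = 189 vs Keq = 4.0410e+04 ⇒ Q<K, forward
Step 1:
                   J          G          D
  I           0.3322      1.747      3.911
  C          -0.2996     0.4494     0.1498
  E          0.03263      2.196      4.061
  solve Keq expr → x = 0.1498; check Q = 4.0410e+04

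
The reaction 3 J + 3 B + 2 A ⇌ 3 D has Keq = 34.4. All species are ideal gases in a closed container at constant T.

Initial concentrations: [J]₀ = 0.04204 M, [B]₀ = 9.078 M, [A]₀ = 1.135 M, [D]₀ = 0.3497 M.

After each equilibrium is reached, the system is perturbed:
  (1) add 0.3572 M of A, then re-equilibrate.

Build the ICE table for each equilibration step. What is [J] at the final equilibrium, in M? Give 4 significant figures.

Q₀ = 0.5972 vs Keq = 34.4 ⇒ Q<K, forward
Step 1:
                   J          B          A          D
  Initial    0.04204      9.078      1.135     0.3497
  Change    -0.03004   -0.03004   -0.02003    0.03004
  Equil        0.012      9.048      1.115     0.3797
  solve Keq expr → x = 0.01001; check Q = 34.4
Then add 0.3572 M of A.
Step 2:
                   J          B          A          D
  Initial      0.012      9.048      1.472     0.3797
  Change    -0.00197   -0.00197  -0.001313    0.00197
  Equil      0.01003      9.046      1.471     0.3817
  solve Keq expr → x = 6.5662e-04; check Q = 34.4

[J]_eq = 0.01003 M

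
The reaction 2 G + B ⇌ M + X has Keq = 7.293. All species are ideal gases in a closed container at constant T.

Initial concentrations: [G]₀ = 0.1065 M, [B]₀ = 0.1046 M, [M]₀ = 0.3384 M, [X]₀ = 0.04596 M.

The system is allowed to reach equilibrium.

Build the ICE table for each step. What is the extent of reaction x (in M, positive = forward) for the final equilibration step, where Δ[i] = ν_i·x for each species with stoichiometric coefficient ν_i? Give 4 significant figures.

x = -0.008248 M

Q₀ = 13.11 vs Keq = 7.293 ⇒ Q>K, reverse
Step 1:
                  G         B         M         X
  init       0.1065    0.1046    0.3384   0.04596
  Δ          0.0165  0.008248 -0.008248 -0.008248
  eq          0.123    0.1128    0.3302   0.03771
  solve Keq expr → x = -0.008248; check Q = 7.293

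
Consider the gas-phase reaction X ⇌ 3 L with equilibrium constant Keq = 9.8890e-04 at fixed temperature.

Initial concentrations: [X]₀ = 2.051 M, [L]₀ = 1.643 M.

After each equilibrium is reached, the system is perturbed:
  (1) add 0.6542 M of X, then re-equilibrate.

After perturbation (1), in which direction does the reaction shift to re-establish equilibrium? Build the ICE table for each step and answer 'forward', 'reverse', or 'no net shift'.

Q₀ = 2.162 vs Keq = 9.8890e-04 ⇒ Q>K, reverse
Step 1:
                  X         L
  I           2.051     1.643
  C          0.5023    -1.507
  E           2.553    0.1362
  solve Keq expr → x = -0.5023; check Q = 9.8890e-04
Then add 0.6542 M of X.
Step 2:
                  X         L
  I           3.207    0.1362
  C       -0.003568    0.0107
  E           3.204    0.1469
  solve Keq expr → x = 0.003568; check Q = 9.8890e-04

Direction: forward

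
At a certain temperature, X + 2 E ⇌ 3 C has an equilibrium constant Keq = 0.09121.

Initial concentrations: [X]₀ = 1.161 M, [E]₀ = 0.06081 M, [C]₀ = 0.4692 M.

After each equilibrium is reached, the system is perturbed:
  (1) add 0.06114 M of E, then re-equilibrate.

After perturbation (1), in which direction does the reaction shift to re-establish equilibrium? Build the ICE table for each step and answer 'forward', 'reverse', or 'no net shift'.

Q₀ = 24.06 vs Keq = 0.09121 ⇒ Q>K, reverse
Step 1:
                    X           E           C
  Initial       1.161     0.06081      0.4692
  Change      0.09281      0.1856     -0.2784
  Equil         1.254      0.2464      0.1908
  solve Keq expr → x = -0.09281; check Q = 0.09121
Then add 0.06114 M of E.
Step 2:
                    X           E           C
  Initial       1.254      0.3076      0.1908
  Change     -0.00755     -0.0151     0.02265
  Equil         1.246      0.2925      0.2134
  solve Keq expr → x = 0.00755; check Q = 0.09121

Direction: forward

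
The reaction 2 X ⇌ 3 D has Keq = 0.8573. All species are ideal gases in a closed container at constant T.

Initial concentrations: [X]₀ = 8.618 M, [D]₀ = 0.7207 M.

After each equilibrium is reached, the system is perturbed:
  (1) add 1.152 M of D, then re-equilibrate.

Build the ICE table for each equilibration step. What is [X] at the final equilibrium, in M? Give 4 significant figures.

Q₀ = 0.00504 vs Keq = 0.8573 ⇒ Q<K, forward
Step 1:
                  X         D
  init        8.618    0.7207
  Δ          -1.797     2.696
  eq          6.821     3.417
  solve Keq expr → x = 0.8986; check Q = 0.8573
Then add 1.152 M of D.
Step 2:
                  X         D
  init        6.821     4.569
  Δ          0.6299   -0.9448
  eq          7.451     3.624
  solve Keq expr → x = -0.3149; check Q = 0.8573

[X]_eq = 7.451 M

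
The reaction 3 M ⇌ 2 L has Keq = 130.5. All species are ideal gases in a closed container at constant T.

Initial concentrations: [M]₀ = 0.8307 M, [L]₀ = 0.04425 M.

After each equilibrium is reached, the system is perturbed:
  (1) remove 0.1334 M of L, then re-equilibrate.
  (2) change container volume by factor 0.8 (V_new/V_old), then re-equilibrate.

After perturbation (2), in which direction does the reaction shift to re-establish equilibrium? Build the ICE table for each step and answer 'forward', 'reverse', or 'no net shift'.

Q₀ = 0.003416 vs Keq = 130.5 ⇒ Q<K, forward
Step 1:
                   M          L
  Initial     0.8307    0.04425
  Change     -0.7042     0.4695
  Equil       0.1265     0.5137
  solve Keq expr → x = 0.2347; check Q = 130.5
Then remove 0.1334 M of L.
Step 2:
                   M          L
  Initial     0.1265     0.3803
  Change     -0.0205    0.01367
  Equil        0.106      0.394
  solve Keq expr → x = 0.006835; check Q = 130.5
Then change container volume by factor 0.8 (V_new/V_old).
Step 3:
                   M          L
  Initial     0.1324     0.4925
  Change   -0.008548   0.005698
  Equil       0.1239     0.4982
  solve Keq expr → x = 0.002849; check Q = 130.5

Direction: forward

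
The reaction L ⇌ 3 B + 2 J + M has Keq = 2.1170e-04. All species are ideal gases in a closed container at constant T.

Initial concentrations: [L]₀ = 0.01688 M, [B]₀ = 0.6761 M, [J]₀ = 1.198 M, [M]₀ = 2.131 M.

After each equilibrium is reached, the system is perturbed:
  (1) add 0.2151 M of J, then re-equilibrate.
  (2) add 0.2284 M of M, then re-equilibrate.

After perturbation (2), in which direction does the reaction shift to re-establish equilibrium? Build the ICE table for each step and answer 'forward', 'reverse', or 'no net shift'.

Q₀ = 56 vs Keq = 2.1170e-04 ⇒ Q>K, reverse
Step 1:
                  L         B         J         M
  I         0.01688    0.6761     1.198     2.131
  C          0.2137   -0.6411   -0.4274   -0.2137
  E          0.2306     0.035    0.7706     1.917
  solve Keq expr → x = -0.2137; check Q = 2.1170e-04
Then add 0.2151 M of J.
Step 2:
                  L         B         J         M
  I          0.2306     0.035    0.9857     1.917
  C        0.001715 -0.005146 -0.003431 -0.001715
  E          0.2323   0.02985    0.9823     1.916
  solve Keq expr → x = -0.001715; check Q = 2.1170e-04
Then add 0.2284 M of M.
Step 3:
                  L         B         J         M
  I          0.2323   0.02985    0.9823     2.144
  C       3.5664e-04  -0.00107 -7.1328e-04 -3.5664e-04
  E          0.2327   0.02878    0.9816     2.144
  solve Keq expr → x = -3.5664e-04; check Q = 2.1170e-04

Direction: reverse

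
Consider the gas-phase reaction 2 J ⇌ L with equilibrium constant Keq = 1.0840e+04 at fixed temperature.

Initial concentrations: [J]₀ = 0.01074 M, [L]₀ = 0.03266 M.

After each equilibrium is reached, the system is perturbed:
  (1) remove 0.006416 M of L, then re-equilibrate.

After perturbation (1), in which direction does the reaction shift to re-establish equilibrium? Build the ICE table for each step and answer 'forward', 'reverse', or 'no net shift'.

Q₀ = 283.1 vs Keq = 1.0840e+04 ⇒ Q<K, forward
Step 1:
                   J          L
  Initial    0.01074    0.03266
  Change    -0.00889   0.004445
  Equil      0.00185     0.0371
  solve Keq expr → x = 0.004445; check Q = 1.0840e+04
Then remove 0.006416 M of L.
Step 2:
                   J          L
  Initial    0.00185    0.03069
  Change  -1.6528e-04 8.2640e-05
  Equil     0.001685    0.03077
  solve Keq expr → x = 8.2640e-05; check Q = 1.0840e+04

Direction: forward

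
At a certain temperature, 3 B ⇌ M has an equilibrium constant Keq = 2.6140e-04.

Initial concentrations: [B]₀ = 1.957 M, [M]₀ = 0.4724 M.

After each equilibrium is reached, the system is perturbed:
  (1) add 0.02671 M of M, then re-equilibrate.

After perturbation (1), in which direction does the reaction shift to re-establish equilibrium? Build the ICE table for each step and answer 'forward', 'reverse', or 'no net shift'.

Direction: reverse

Q₀ = 0.06303 vs Keq = 2.6140e-04 ⇒ Q>K, reverse
Step 1:
                   B          M
  I            1.957     0.4724
  C            1.388    -0.4626
  E            3.345   0.009782
  solve Keq expr → x = -0.4626; check Q = 2.6140e-04
Then add 0.02671 M of M.
Step 2:
                   B          M
  I            3.345    0.03649
  C          0.07803   -0.02601
  E            3.423    0.01048
  solve Keq expr → x = -0.02601; check Q = 2.6140e-04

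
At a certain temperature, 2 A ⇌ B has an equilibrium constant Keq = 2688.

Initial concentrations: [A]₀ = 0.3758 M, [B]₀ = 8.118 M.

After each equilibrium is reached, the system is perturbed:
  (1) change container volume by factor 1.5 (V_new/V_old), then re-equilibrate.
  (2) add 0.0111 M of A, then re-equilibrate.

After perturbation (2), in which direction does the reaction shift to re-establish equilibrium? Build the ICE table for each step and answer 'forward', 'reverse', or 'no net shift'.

Direction: forward

Q₀ = 57.48 vs Keq = 2688 ⇒ Q<K, forward
Step 1:
                    A           B
  Initial      0.3758       8.118
  Change      -0.3203      0.1602
  Equil       0.05549       8.278
  solve Keq expr → x = 0.1602; check Q = 2688
Then change container volume by factor 1.5 (V_new/V_old).
Step 2:
                    A           B
  Initial       0.037       5.519
  Change     0.008298   -0.004149
  Equil       0.04529       5.515
  solve Keq expr → x = -0.004149; check Q = 2688
Then add 0.0111 M of A.
Step 3:
                    A           B
  Initial     0.05639       5.515
  Change     -0.01108    0.005539
  Equil       0.04532        5.52
  solve Keq expr → x = 0.005539; check Q = 2688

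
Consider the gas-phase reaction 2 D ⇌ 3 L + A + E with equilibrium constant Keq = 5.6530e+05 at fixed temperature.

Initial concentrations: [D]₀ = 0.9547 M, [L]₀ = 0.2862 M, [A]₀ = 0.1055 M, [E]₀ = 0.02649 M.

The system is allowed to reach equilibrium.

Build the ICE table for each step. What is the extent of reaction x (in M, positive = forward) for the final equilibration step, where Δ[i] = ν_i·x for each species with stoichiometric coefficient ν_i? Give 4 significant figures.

x = 0.4765 M

Q₀ = 7.1880e-05 vs Keq = 5.6530e+05 ⇒ Q<K, forward
Step 1:
                  D         L         A         E
  I          0.9547    0.2862    0.1055   0.02649
  C         -0.9531      1.43    0.4765    0.4765
  E        0.001617     1.716     0.582     0.503
  solve Keq expr → x = 0.4765; check Q = 5.6530e+05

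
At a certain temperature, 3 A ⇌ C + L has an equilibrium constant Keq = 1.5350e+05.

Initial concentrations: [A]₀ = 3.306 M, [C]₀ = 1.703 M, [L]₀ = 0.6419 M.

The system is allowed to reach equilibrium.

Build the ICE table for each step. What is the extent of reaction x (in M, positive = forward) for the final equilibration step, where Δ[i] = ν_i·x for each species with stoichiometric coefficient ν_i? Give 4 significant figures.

x = 1.091 M

Q₀ = 0.03025 vs Keq = 1.5350e+05 ⇒ Q<K, forward
Step 1:
                   A          C          L
  init         3.306      1.703     0.6419
  Δ           -3.274      1.091      1.091
  eq          0.0316      2.794      1.733
  solve Keq expr → x = 1.091; check Q = 1.5350e+05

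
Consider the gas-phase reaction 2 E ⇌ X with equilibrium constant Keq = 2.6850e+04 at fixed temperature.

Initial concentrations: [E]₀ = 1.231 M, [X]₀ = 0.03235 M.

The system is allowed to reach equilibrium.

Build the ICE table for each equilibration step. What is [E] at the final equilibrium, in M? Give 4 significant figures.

[E]_eq = 0.004903 M

Q₀ = 0.02135 vs Keq = 2.6850e+04 ⇒ Q<K, forward
Step 1:
                    E           X
  I             1.231     0.03235
  C            -1.226       0.613
  E          0.004903      0.6454
  solve Keq expr → x = 0.613; check Q = 2.6850e+04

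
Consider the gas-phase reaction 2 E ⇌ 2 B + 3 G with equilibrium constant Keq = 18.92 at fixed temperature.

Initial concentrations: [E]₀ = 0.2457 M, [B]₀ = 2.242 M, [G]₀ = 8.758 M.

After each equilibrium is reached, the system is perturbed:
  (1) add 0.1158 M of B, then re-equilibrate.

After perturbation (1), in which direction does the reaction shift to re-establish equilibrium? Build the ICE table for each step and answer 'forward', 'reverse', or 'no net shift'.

Q₀ = 5.5934e+04 vs Keq = 18.92 ⇒ Q>K, reverse
Step 1:
                    E           B           G
  init         0.2457       2.242       8.758
  Δ             1.697      -1.697      -2.545
  eq            1.942      0.5455       6.213
  solve Keq expr → x = -0.8483; check Q = 18.92
Then add 0.1158 M of B.
Step 2:
                    E           B           G
  init          1.942      0.6613       6.213
  Δ           0.07765    -0.07765     -0.1165
  eq             2.02      0.5836       6.097
  solve Keq expr → x = -0.03883; check Q = 18.92

Direction: reverse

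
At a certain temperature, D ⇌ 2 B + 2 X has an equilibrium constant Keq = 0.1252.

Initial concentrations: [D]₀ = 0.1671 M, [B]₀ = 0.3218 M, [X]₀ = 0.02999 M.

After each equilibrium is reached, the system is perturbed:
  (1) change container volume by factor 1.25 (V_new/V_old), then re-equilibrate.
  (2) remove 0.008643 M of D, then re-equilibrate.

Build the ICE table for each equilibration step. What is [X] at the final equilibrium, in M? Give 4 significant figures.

[X]_eq = 0.1823 M

Q₀ = 5.5738e-04 vs Keq = 0.1252 ⇒ Q<K, forward
Step 1:
                   D          B          X
  init        0.1671     0.3218    0.02999
  Δ         -0.08651      0.173      0.173
  eq         0.08059     0.4948      0.203
  solve Keq expr → x = 0.08651; check Q = 0.1252
Then change container volume by factor 1.25 (V_new/V_old).
Step 2:
                   D          B          X
  init       0.06447     0.3959     0.1624
  Δ          -0.0134     0.0268     0.0268
  eq         0.05108     0.4226     0.1892
  solve Keq expr → x = 0.0134; check Q = 0.1252
Then remove 0.008643 M of D.
Step 3:
                   D          B          X
  init       0.04243     0.4226     0.1892
  Δ          0.00345    -0.0069    -0.0069
  eq         0.04588     0.4157     0.1823
  solve Keq expr → x = -0.00345; check Q = 0.1252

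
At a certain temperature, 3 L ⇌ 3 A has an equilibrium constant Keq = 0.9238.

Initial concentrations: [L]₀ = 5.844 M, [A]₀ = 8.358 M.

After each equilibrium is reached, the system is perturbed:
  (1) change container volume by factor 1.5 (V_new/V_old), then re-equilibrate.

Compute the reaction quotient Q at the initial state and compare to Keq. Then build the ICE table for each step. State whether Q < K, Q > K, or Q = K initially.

Q₀ = 2.925; Q > K (proceeds reverse)

Q₀ = 2.925 vs Keq = 0.9238 ⇒ Q>K, reverse
Step 1:
                   L          A
  I            5.844      8.358
  C            1.351     -1.351
  E            7.195      7.007
  solve Keq expr → x = -0.4503; check Q = 0.9238
Then change container volume by factor 1.5 (V_new/V_old).
Step 2:
                   L          A
  I            4.797      4.671
  C                0          0
  E            4.797      4.671
  solve Keq expr → x = 0; check Q = 0.9238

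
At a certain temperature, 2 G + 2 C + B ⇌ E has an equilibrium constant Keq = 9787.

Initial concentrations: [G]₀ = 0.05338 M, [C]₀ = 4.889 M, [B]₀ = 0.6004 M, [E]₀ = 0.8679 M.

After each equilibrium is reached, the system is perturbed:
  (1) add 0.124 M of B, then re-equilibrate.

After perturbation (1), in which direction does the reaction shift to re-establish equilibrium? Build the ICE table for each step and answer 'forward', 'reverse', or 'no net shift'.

Direction: forward

Q₀ = 21.22 vs Keq = 9787 ⇒ Q<K, forward
Step 1:
                    G           C           B           E
  Initial     0.05338       4.889      0.6004      0.8679
  Change     -0.05078    -0.05078    -0.02539     0.02539
  Equil      0.002604       4.838       0.575      0.8933
  solve Keq expr → x = 0.02539; check Q = 9787
Then add 0.124 M of B.
Step 2:
                    G           C           B           E
  Initial    0.002604       4.838       0.699      0.8933
  Change  -2.4175e-04 -2.4175e-04 -1.2088e-04  1.2088e-04
  Equil      0.002362       4.838      0.6989      0.8934
  solve Keq expr → x = 1.2088e-04; check Q = 9787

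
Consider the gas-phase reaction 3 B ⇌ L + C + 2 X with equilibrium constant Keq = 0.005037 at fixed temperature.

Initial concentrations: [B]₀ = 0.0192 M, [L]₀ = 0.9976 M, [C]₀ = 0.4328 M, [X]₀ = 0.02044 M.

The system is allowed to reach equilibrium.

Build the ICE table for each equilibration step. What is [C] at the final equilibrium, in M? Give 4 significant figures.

Q₀ = 25.49 vs Keq = 0.005037 ⇒ Q>K, reverse
Step 1:
                    B           L           C           X
  init         0.0192      0.9976      0.4328     0.02044
  Δ           0.02892   -0.009641   -0.009641    -0.01928
  eq          0.04812       0.988      0.4232    0.001159
  solve Keq expr → x = -0.009641; check Q = 0.005037

[C]_eq = 0.4232 M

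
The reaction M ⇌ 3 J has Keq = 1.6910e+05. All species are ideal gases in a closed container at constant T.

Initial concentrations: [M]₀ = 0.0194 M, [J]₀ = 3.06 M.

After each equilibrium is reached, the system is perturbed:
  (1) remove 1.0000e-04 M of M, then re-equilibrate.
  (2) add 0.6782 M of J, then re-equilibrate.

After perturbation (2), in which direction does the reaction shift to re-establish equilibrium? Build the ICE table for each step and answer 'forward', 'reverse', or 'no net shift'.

Q₀ = 1477 vs Keq = 1.6910e+05 ⇒ Q<K, forward
Step 1:
                   M          J
  I           0.0194       3.06
  C         -0.01922    0.05766
  E       1.7920e-04      3.118
  solve Keq expr → x = 0.01922; check Q = 1.6910e+05
Then remove 1.0000e-04 M of M.
Step 2:
                   M          J
  I       7.9202e-05      3.118
  C       9.9948e-05 -2.9984e-04
  E       1.7915e-04      3.117
  solve Keq expr → x = -9.9948e-05; check Q = 1.6910e+05
Then add 0.6782 M of J.
Step 3:
                   M          J
  I       1.7915e-04      3.796
  C       1.4410e-04 -4.3229e-04
  E       3.2325e-04      3.795
  solve Keq expr → x = -1.4410e-04; check Q = 1.6910e+05

Direction: reverse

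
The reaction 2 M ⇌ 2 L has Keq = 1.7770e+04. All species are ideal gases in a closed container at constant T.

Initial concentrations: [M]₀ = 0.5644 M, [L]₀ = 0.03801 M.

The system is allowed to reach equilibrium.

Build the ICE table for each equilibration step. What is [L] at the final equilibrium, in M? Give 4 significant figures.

Q₀ = 0.004535 vs Keq = 1.7770e+04 ⇒ Q<K, forward
Step 1:
                   M          L
  Initial     0.5644    0.03801
  Change     -0.5599     0.5599
  Equil     0.004485     0.5979
  solve Keq expr → x = 0.28; check Q = 1.7770e+04

[L]_eq = 0.5979 M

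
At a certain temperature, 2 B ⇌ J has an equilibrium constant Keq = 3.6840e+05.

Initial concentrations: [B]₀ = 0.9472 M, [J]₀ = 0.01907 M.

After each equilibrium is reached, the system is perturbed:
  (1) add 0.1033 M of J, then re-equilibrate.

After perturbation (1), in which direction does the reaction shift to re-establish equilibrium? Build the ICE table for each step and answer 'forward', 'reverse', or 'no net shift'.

Direction: reverse

Q₀ = 0.02126 vs Keq = 3.6840e+05 ⇒ Q<K, forward
Step 1:
                    B           J
  I            0.9472     0.01907
  C            -0.946       0.473
  E          0.001156      0.4921
  solve Keq expr → x = 0.473; check Q = 3.6840e+05
Then add 0.1033 M of J.
Step 2:
                    B           J
  I          0.001156      0.5954
  C        1.1547e-04 -5.7736e-05
  E          0.001271      0.5953
  solve Keq expr → x = -5.7736e-05; check Q = 3.6840e+05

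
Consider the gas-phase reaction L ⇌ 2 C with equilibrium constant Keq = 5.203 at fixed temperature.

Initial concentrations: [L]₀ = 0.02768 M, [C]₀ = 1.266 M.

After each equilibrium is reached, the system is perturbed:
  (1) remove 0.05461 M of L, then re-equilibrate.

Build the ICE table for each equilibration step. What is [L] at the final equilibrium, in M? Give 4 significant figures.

Q₀ = 57.9 vs Keq = 5.203 ⇒ Q>K, reverse
Step 1:
                    L           C
  init        0.02768       1.266
  Δ             0.151     -0.3019
  eq           0.1786      0.9641
  solve Keq expr → x = -0.151; check Q = 5.203
Then remove 0.05461 M of L.
Step 2:
                    L           C
  init          0.124      0.9641
  Δ           0.03181    -0.06362
  eq           0.1558      0.9005
  solve Keq expr → x = -0.03181; check Q = 5.203

[L]_eq = 0.1558 M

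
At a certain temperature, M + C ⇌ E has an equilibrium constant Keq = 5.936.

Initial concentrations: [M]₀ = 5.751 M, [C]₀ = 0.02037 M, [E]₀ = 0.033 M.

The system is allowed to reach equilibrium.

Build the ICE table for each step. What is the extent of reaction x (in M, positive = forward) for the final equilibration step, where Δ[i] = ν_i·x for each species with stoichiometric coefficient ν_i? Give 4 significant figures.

x = 0.01885 M

Q₀ = 0.2817 vs Keq = 5.936 ⇒ Q<K, forward
Step 1:
                  M         C         E
  I           5.751   0.02037     0.033
  C        -0.01885  -0.01885   0.01885
  E           5.732  0.001524   0.05185
  solve Keq expr → x = 0.01885; check Q = 5.936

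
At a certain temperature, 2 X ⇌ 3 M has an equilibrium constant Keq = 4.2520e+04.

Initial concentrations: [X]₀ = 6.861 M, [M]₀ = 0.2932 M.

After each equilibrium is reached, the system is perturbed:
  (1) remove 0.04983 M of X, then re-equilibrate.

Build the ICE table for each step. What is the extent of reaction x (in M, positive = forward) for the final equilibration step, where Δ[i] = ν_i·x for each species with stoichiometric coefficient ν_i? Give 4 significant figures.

Q₀ = 5.3545e-04 vs Keq = 4.2520e+04 ⇒ Q<K, forward
Step 1:
                    X           M
  I             6.861      0.2932
  C              -6.7       10.05
  E            0.1613       10.34
  solve Keq expr → x = 3.35; check Q = 4.2520e+04
Then remove 0.04983 M of X.
Step 2:
                    X           M
  I            0.1115       10.34
  C           0.04814    -0.07222
  E            0.1596       10.27
  solve Keq expr → x = -0.02407; check Q = 4.2520e+04

x = -0.02407 M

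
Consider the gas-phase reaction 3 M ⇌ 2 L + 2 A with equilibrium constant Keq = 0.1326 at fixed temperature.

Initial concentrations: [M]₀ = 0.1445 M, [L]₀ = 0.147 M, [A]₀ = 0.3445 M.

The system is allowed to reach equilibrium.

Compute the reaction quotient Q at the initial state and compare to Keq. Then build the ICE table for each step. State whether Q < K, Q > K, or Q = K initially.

Q₀ = 0.85 vs Keq = 0.1326 ⇒ Q>K, reverse
Step 1:
                    M           L           A
  I            0.1445       0.147      0.3445
  C            0.0579     -0.0386     -0.0386
  E            0.2024      0.1084      0.3059
  solve Keq expr → x = -0.0193; check Q = 0.1326

Q₀ = 0.85; Q > K (proceeds reverse)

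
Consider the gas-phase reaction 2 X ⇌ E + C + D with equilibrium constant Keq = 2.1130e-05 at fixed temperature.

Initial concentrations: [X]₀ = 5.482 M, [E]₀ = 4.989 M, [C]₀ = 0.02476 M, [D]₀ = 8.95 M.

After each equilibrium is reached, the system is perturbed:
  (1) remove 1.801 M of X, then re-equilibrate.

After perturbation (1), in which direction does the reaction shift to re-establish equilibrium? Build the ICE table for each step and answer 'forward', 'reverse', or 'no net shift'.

Q₀ = 0.03679 vs Keq = 2.1130e-05 ⇒ Q>K, reverse
Step 1:
                  X         E         C         D
  Initial     5.482     4.989   0.02476      8.95
  Change    0.04949  -0.02475  -0.02475  -0.02475
  Equil       5.531     4.964 1.4592e-05     8.925
  solve Keq expr → x = -0.02475; check Q = 2.1130e-05
Then remove 1.801 M of X.
Step 2:
                  X         E         C         D
  Initial      3.73     4.964 1.4592e-05     8.925
  Change  1.5910e-05 -7.9550e-06 -7.9550e-06 -7.9550e-06
  Equil       3.731     4.964 6.6368e-06     8.925
  solve Keq expr → x = -7.9550e-06; check Q = 2.1130e-05

Direction: reverse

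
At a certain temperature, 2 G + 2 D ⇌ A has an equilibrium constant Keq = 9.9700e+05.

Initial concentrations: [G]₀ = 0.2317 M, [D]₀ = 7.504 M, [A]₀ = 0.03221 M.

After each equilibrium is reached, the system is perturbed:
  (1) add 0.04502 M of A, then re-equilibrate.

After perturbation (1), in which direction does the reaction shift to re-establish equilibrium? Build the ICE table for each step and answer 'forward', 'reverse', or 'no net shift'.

Q₀ = 0.01065 vs Keq = 9.9700e+05 ⇒ Q<K, forward
Step 1:
                    G           D           A
  init         0.2317       7.504     0.03221
  Δ           -0.2316     -0.2316      0.1158
  eq       5.2986e-05       7.272       0.148
  solve Keq expr → x = 0.1158; check Q = 9.9700e+05
Then add 0.04502 M of A.
Step 2:
                    G           D           A
  init     5.2986e-05       7.272      0.1931
  Δ        7.5223e-06  7.5223e-06 -3.7611e-06
  eq       6.0508e-05       7.272       0.193
  solve Keq expr → x = -3.7611e-06; check Q = 9.9700e+05

Direction: reverse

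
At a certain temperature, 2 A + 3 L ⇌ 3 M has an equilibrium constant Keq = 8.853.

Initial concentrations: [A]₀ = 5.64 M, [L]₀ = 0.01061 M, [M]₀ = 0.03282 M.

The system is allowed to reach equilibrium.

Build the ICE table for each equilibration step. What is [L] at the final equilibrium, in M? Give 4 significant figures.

Q₀ = 0.9305 vs Keq = 8.853 ⇒ Q<K, forward
Step 1:
                    A           L           M
  init           5.64     0.01061     0.03282
  Δ          -0.00324   -0.004859    0.004859
  eq            5.637    0.005751     0.03768
  solve Keq expr → x = 0.00162; check Q = 8.853

[L]_eq = 0.005751 M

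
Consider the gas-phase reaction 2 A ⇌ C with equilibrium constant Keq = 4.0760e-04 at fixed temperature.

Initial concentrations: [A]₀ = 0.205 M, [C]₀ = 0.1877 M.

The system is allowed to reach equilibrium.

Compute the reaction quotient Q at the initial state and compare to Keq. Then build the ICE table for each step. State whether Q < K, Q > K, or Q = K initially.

Q₀ = 4.466; Q > K (proceeds reverse)

Q₀ = 4.466 vs Keq = 4.0760e-04 ⇒ Q>K, reverse
Step 1:
                  A         C
  I           0.205    0.1877
  C          0.3751   -0.1876
  E          0.5801 1.3718e-04
  solve Keq expr → x = -0.1876; check Q = 4.0760e-04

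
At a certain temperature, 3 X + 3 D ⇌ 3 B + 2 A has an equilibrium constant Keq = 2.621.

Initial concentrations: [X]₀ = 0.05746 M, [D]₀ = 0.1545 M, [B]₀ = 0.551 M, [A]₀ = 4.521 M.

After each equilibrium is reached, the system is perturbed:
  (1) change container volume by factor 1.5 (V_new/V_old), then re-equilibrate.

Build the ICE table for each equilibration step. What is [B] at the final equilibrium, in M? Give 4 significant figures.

Q₀ = 4.8870e+06 vs Keq = 2.621 ⇒ Q>K, reverse
Step 1:
                  X         D         B         A
  I         0.05746    0.1545     0.551     4.521
  C          0.4115    0.4115   -0.4115   -0.2743
  E          0.4689     0.566    0.1395     4.247
  solve Keq expr → x = -0.1372; check Q = 2.621
Then change container volume by factor 1.5 (V_new/V_old).
Step 2:
                  X         D         B         A
  I          0.3126    0.3773   0.09302     2.831
  C        0.007871  0.007871 -0.007871 -0.005247
  E          0.3205    0.3852   0.08515     2.826
  solve Keq expr → x = -0.002624; check Q = 2.621

[B]_eq = 0.08515 M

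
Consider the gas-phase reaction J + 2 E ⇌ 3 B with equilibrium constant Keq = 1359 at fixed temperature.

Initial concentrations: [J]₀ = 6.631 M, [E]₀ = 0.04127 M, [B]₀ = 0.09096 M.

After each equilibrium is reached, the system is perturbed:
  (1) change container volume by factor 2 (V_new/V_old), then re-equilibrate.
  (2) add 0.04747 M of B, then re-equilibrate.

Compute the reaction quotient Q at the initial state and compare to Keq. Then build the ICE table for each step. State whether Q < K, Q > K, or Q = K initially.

Q₀ = 0.06664; Q < K (proceeds forward)

Q₀ = 0.06664 vs Keq = 1359 ⇒ Q<K, forward
Step 1:
                   J          E          B
  Initial      6.631    0.04127    0.09096
  Change    -0.02032   -0.04065    0.06097
  Equil        6.611 6.2477e-04     0.1519
  solve Keq expr → x = 0.02032; check Q = 1359
Then change container volume by factor 2 (V_new/V_old).
Step 2:
                   J          E          B
  Initial      3.305 3.1239e-04    0.07596
  Change           0          0          0
  Equil        3.305 3.1239e-04    0.07596
  solve Keq expr → x = 0; check Q = 1359
Then add 0.04747 M of B.
Step 3:
                   J          E          B
  Initial      3.305 3.1239e-04     0.1234
  Change  1.6537e-04 3.3074e-04 -4.9612e-04
  Equil        3.306 6.4313e-04     0.1229
  solve Keq expr → x = -1.6537e-04; check Q = 1359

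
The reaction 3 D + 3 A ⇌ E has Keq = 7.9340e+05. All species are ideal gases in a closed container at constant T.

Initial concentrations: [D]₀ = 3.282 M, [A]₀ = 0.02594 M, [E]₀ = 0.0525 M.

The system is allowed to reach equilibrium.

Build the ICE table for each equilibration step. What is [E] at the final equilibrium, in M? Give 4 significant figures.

[E]_eq = 0.06071 M

Q₀ = 85.08 vs Keq = 7.9340e+05 ⇒ Q<K, forward
Step 1:
                  D         A         E
  I           3.282   0.02594    0.0525
  C        -0.02464  -0.02464  0.008212
  E           3.257  0.001303   0.06071
  solve Keq expr → x = 0.008212; check Q = 7.9340e+05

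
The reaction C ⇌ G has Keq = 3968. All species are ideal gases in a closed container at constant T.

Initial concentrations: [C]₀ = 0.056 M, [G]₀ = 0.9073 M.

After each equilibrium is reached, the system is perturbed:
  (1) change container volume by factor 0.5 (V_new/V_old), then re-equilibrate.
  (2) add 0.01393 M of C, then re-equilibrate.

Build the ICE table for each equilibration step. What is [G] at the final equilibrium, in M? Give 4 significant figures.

[G]_eq = 1.94 M

Q₀ = 16.2 vs Keq = 3968 ⇒ Q<K, forward
Step 1:
                  C         G
  I           0.056    0.9073
  C        -0.05576   0.05576
  E       2.4271e-04    0.9631
  solve Keq expr → x = 0.05576; check Q = 3968
Then change container volume by factor 0.5 (V_new/V_old).
Step 2:
                  C         G
  I       4.8541e-04     1.926
  C               0         0
  E       4.8541e-04     1.926
  solve Keq expr → x = 0; check Q = 3968
Then add 0.01393 M of C.
Step 3:
                  C         G
  I         0.01442     1.926
  C        -0.01393   0.01393
  E       4.8892e-04      1.94
  solve Keq expr → x = 0.01393; check Q = 3968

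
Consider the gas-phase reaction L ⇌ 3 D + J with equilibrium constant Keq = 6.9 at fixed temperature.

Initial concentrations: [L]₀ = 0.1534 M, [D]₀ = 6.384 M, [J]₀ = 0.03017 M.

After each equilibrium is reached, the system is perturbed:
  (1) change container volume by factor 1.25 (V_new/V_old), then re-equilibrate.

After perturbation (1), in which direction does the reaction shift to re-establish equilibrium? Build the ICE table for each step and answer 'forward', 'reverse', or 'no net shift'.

Q₀ = 51.17 vs Keq = 6.9 ⇒ Q>K, reverse
Step 1:
                   L          D          J
  init        0.1534      6.384    0.03017
  Δ          0.02526   -0.07578   -0.02526
  eq          0.1787      6.308   0.004911
  solve Keq expr → x = -0.02526; check Q = 6.9
Then change container volume by factor 1.25 (V_new/V_old).
Step 2:
                   L          D          J
  init        0.1429      5.047   0.003929
  Δ        -0.003509    0.01053   0.003509
  eq          0.1394      5.057   0.007438
  solve Keq expr → x = 0.003509; check Q = 6.9

Direction: forward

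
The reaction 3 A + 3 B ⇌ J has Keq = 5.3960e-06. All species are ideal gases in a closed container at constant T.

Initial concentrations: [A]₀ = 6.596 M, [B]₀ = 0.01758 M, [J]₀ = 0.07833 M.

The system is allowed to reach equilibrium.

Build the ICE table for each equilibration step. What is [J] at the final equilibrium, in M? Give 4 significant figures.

Q₀ = 50.24 vs Keq = 5.3960e-06 ⇒ Q>K, reverse
Step 1:
                  A         B         J
  init        6.596   0.01758   0.07833
  Δ          0.2349    0.2349   -0.0783
  eq          6.831    0.2525 2.7684e-05
  solve Keq expr → x = -0.0783; check Q = 5.3960e-06

[J]_eq = 2.7684e-05 M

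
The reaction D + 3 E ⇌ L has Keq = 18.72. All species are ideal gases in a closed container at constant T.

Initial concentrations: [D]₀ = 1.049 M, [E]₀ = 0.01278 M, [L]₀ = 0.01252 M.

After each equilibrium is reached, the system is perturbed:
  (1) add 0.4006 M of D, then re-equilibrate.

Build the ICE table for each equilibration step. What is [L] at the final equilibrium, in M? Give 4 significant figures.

Q₀ = 5718 vs Keq = 18.72 ⇒ Q>K, reverse
Step 1:
                   D          E          L
  init         1.049    0.01278    0.01252
  Δ          0.01072    0.03216   -0.01072
  eq            1.06    0.04494     0.0018
  solve Keq expr → x = -0.01072; check Q = 18.72
Then add 0.4006 M of D.
Step 2:
                   D          E          L
  init          1.46    0.04494     0.0018
  Δ       -4.5882e-04  -0.001376 4.5882e-04
  eq            1.46    0.04356   0.002259
  solve Keq expr → x = 4.5882e-04; check Q = 18.72

[L]_eq = 0.002259 M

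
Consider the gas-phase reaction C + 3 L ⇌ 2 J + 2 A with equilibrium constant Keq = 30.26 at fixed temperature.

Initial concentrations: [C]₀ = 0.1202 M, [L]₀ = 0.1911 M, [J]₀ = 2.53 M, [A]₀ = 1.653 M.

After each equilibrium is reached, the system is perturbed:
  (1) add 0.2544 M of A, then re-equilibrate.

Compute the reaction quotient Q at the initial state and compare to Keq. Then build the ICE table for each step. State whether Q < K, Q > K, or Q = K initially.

Q₀ = 2.0850e+04; Q > K (proceeds reverse)

Q₀ = 2.0850e+04 vs Keq = 30.26 ⇒ Q>K, reverse
Step 1:
                  C         L         J         A
  init       0.1202    0.1911      2.53     1.653
  Δ          0.2207     0.662   -0.4413   -0.4413
  eq         0.3409    0.8531     2.089     1.212
  solve Keq expr → x = -0.2207; check Q = 30.26
Then add 0.2544 M of A.
Step 2:
                  C         L         J         A
  init       0.3409    0.8531     2.089     1.466
  Δ         0.02151   0.06454  -0.04303  -0.04303
  eq         0.3624    0.9177     2.046     1.423
  solve Keq expr → x = -0.02151; check Q = 30.26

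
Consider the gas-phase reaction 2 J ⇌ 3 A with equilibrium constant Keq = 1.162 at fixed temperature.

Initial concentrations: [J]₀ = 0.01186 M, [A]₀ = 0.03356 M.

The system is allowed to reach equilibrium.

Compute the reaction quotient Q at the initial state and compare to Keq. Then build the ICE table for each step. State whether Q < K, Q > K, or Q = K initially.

Q₀ = 0.2687; Q < K (proceeds forward)

Q₀ = 0.2687 vs Keq = 1.162 ⇒ Q<K, forward
Step 1:
                   J          A
  Initial    0.01186    0.03356
  Change   -0.004396   0.006594
  Equil     0.007464    0.04015
  solve Keq expr → x = 0.002198; check Q = 1.162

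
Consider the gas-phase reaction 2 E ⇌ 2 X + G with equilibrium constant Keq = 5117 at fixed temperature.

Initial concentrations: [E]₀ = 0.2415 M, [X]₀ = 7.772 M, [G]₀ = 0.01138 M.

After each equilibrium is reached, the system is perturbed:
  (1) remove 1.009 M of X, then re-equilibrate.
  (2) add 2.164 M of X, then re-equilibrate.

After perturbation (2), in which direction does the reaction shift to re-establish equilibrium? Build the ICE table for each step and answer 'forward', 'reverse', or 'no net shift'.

Direction: reverse

Q₀ = 11.79 vs Keq = 5117 ⇒ Q<K, forward
Step 1:
                  E         X         G
  init       0.2415     7.772   0.01138
  Δ          -0.204     0.204     0.102
  eq        0.03754     7.976    0.1134
  solve Keq expr → x = 0.102; check Q = 5117
Then remove 1.009 M of X.
Step 2:
                  E         X         G
  init      0.03754     6.967    0.1134
  Δ       -0.004411  0.004411  0.002205
  eq        0.03313     6.971    0.1156
  solve Keq expr → x = 0.002205; check Q = 5117
Then add 2.164 M of X.
Step 3:
                  E         X         G
  init      0.03313     9.135    0.1156
  Δ        0.009353 -0.009353 -0.004676
  eq        0.04248     9.126    0.1109
  solve Keq expr → x = -0.004676; check Q = 5117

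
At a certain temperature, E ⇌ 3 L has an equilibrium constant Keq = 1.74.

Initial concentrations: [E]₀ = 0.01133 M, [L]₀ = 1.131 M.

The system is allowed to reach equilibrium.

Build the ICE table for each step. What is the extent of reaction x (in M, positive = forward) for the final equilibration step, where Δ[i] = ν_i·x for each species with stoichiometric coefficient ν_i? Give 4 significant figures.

Q₀ = 127.7 vs Keq = 1.74 ⇒ Q>K, reverse
Step 1:
                    E           L
  init        0.01133       1.131
  Δ             0.156     -0.4681
  eq           0.1674      0.6629
  solve Keq expr → x = -0.156; check Q = 1.74

x = -0.156 M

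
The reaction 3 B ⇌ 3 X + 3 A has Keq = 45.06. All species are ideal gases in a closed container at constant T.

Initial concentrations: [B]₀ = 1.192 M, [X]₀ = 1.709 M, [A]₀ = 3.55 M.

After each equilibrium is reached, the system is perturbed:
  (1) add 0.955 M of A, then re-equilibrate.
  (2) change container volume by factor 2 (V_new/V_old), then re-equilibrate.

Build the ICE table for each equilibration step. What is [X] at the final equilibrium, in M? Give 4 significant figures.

Q₀ = 131.9 vs Keq = 45.06 ⇒ Q>K, reverse
Step 1:
                    B           X           A
  I             1.192       1.709        3.55
  C            0.2121     -0.2121     -0.2121
  E             1.404       1.497       3.338
  solve Keq expr → x = -0.0707; check Q = 45.06
Then add 0.955 M of A.
Step 2:
                    B           X           A
  I             1.404       1.497       4.293
  C            0.1555     -0.1555     -0.1555
  E              1.56       1.341       4.137
  solve Keq expr → x = -0.05184; check Q = 45.06
Then change container volume by factor 2 (V_new/V_old).
Step 3:
                    B           X           A
  I            0.7798      0.6707       2.069
  C           -0.2131      0.2131      0.2131
  E            0.5667      0.8838       2.282
  solve Keq expr → x = 0.07103; check Q = 45.06

[X]_eq = 0.8838 M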